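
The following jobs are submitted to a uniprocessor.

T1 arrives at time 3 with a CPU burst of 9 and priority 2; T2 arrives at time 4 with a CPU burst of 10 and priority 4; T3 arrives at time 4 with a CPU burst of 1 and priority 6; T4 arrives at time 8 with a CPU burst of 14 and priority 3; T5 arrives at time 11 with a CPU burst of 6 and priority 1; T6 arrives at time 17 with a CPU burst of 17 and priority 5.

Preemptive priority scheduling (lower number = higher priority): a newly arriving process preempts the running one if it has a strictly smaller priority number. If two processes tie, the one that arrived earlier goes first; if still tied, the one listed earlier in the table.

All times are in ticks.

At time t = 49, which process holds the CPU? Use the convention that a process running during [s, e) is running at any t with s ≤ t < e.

T6

Gantt: | idle 0-3 | T1 3-11 | T5 11-17 | T1 17-18 | T4 18-32 | T2 32-42 | T6 42-59 | T3 59-60 |
Completion: T1=18  T2=42  T3=60  T4=32  T5=17  T6=59
Turnaround (C−A): T1=15  T2=38  T3=56  T4=24  T5=6  T6=42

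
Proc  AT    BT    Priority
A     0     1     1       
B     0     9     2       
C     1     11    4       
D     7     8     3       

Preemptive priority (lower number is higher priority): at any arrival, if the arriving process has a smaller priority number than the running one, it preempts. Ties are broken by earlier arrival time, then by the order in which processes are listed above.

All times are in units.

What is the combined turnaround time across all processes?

Gantt: | A 0-1 | B 1-10 | D 10-18 | C 18-29 |
Completion: A=1  B=10  C=29  D=18
Turnaround = completion − arrival: A=1, B=10, C=28, D=11
Total turnaround = 1 + 10 + 28 + 11 = 50

50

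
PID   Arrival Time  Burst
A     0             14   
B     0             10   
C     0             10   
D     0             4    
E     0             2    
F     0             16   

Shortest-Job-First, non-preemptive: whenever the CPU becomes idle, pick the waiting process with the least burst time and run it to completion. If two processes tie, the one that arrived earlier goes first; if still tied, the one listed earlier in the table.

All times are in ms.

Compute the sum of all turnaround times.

146

Timeline: | E 0-2 | D 2-6 | B 6-16 | C 16-26 | A 26-40 | F 40-56 |
Completion: A=40  B=16  C=26  D=6  E=2  F=56
Turnaround = completion − arrival: A=40, B=16, C=26, D=6, E=2, F=56
Total turnaround = 40 + 16 + 26 + 6 + 2 + 56 = 146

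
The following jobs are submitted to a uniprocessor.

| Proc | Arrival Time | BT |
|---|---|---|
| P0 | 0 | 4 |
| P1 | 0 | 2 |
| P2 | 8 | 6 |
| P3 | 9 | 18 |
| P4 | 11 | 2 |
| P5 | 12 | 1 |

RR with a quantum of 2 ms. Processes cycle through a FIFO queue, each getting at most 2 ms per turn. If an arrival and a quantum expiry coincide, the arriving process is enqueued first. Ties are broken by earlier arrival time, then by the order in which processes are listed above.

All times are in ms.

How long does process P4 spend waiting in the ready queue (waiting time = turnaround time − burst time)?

Schedule: | P0 0-2 | P1 2-4 | P0 4-6 | idle 6-8 | P2 8-10 | P3 10-12 | P2 12-14 | P4 14-16 | P5 16-17 | P3 17-19 | P2 19-21 | P3 21-35 |
Completion: P0=6  P1=4  P2=21  P3=35  P4=16  P5=17
Turnaround (C−A): P0=6  P1=4  P2=13  P3=26  P4=5  P5=5
Waiting(P4) = turnaround − burst = 5 − 2 = 3

3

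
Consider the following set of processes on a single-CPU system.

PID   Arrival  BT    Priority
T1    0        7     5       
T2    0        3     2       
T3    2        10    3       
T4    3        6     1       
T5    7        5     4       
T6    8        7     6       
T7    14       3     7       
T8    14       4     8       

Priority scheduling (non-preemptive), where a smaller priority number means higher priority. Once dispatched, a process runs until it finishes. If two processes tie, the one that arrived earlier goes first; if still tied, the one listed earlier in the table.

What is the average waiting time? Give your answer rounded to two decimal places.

Gantt: | T2 0-3 | T4 3-9 | T3 9-19 | T5 19-24 | T1 24-31 | T6 31-38 | T7 38-41 | T8 41-45 |
Completion: T1=31  T2=3  T3=19  T4=9  T5=24  T6=38  T7=41  T8=45
Turnaround (C−A): T1=31  T2=3  T3=17  T4=6  T5=17  T6=30  T7=27  T8=31
Waiting times: T1=24, T2=0, T3=7, T4=0, T5=12, T6=23, T7=24, T8=27
Average waiting = (24+0+7+0+12+23+24+27) / 8 = 117/8 = 14.63

14.63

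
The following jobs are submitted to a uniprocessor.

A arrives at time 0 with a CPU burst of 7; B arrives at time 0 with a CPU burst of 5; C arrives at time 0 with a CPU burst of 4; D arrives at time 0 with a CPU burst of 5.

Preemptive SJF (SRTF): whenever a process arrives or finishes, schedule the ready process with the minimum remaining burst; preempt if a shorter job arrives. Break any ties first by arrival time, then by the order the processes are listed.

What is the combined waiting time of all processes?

Gantt: | C 0-4 | B 4-9 | D 9-14 | A 14-21 |
Completion: A=21  B=9  C=4  D=14
Turnaround (C−A): A=21  B=9  C=4  D=14
Waiting = turnaround − burst: A=14, B=4, C=0, D=9
Total waiting = 14 + 4 + 0 + 9 = 27

27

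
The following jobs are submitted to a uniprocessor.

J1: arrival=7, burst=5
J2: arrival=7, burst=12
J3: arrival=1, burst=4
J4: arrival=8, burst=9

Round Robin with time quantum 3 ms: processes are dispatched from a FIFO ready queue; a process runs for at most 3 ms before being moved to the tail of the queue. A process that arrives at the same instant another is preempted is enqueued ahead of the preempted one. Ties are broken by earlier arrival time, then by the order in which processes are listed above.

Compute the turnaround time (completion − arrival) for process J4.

Gantt: | idle 0-1 | J3 1-5 | idle 5-7 | J1 7-10 | J2 10-13 | J4 13-16 | J1 16-18 | J2 18-21 | J4 21-24 | J2 24-27 | J4 27-30 | J2 30-33 |
Completion: J1=18  J2=33  J3=5  J4=30
Turnaround(J4) = completion − arrival = 30 − 8 = 22

22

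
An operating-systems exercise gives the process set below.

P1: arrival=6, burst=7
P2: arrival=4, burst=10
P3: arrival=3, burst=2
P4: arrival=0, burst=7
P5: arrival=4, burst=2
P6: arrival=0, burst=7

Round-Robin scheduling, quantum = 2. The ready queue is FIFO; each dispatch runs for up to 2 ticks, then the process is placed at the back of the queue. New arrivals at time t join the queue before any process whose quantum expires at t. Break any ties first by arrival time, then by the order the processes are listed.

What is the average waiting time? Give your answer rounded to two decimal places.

Schedule: | P4 0-2 | P6 2-4 | P4 4-6 | P3 6-8 | P2 8-10 | P5 10-12 | P6 12-14 | P1 14-16 | P4 16-18 | P2 18-20 | P6 20-22 | P1 22-24 | P4 24-25 | P2 25-27 | P6 27-28 | P1 28-30 | P2 30-32 | P1 32-33 | P2 33-35 |
Completion: P1=33  P2=35  P3=8  P4=25  P5=12  P6=28
Turnaround (C−A): P1=27  P2=31  P3=5  P4=25  P5=8  P6=28
Waiting times: P1=20, P2=21, P3=3, P4=18, P5=6, P6=21
Average waiting = (20+21+3+18+6+21) / 6 = 89/6 = 14.83

14.83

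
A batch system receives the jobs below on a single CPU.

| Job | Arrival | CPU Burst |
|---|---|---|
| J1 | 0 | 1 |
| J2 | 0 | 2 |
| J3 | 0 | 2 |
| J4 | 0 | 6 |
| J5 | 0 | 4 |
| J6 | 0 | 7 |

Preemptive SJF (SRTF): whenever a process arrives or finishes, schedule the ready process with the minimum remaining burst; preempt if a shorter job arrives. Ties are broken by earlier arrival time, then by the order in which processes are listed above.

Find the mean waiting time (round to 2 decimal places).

5.50

Timeline: | J1 0-1 | J2 1-3 | J3 3-5 | J5 5-9 | J4 9-15 | J6 15-22 |
Completion: J1=1  J2=3  J3=5  J4=15  J5=9  J6=22
Waiting times: J1=0, J2=1, J3=3, J4=9, J5=5, J6=15
Average waiting = (0+1+3+9+5+15) / 6 = 33/6 = 5.50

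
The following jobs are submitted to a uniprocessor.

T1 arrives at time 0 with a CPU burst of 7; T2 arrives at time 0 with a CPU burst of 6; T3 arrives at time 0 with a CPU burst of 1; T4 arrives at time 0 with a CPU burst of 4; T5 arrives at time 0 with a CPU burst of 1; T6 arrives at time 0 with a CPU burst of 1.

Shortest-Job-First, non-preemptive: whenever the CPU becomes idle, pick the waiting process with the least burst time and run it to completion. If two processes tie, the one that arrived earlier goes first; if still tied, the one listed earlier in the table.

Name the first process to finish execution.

Gantt: | T3 0-1 | T5 1-2 | T6 2-3 | T4 3-7 | T2 7-13 | T1 13-20 |
Completion: T1=20  T2=13  T3=1  T4=7  T5=2  T6=3
Finish order: T3 → T5 → T6 → T4 → T2 → T1

T3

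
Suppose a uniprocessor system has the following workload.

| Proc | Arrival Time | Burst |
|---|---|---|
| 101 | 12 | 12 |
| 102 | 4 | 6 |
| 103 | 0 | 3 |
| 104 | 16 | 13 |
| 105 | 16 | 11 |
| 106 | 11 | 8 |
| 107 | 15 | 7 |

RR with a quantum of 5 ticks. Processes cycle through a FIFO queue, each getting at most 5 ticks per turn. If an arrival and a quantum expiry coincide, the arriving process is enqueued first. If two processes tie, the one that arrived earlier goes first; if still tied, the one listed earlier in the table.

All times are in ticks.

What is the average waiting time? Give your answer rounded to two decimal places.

20.71

Schedule: | 103 0-3 | idle 3-4 | 102 4-10 | idle 10-11 | 106 11-16 | 101 16-21 | 107 21-26 | 104 26-31 | 105 31-36 | 106 36-39 | 101 39-44 | 107 44-46 | 104 46-51 | 105 51-56 | 101 56-58 | 104 58-61 | 105 61-62 |
Completion: 101=58  102=10  103=3  104=61  105=62  106=39  107=46
Waiting times: 101=34, 102=0, 103=0, 104=32, 105=35, 106=20, 107=24
Average waiting = (34+0+0+32+35+20+24) / 7 = 145/7 = 20.71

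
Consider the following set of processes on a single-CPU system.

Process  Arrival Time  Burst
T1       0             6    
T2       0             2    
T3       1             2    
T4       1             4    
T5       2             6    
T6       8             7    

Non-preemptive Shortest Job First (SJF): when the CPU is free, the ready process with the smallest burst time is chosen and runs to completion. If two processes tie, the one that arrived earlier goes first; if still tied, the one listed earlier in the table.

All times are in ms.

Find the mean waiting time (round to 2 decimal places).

6.00

Gantt: | T2 0-2 | T3 2-4 | T4 4-8 | T1 8-14 | T5 14-20 | T6 20-27 |
Completion: T1=14  T2=2  T3=4  T4=8  T5=20  T6=27
Turnaround (C−A): T1=14  T2=2  T3=3  T4=7  T5=18  T6=19
Waiting times: T1=8, T2=0, T3=1, T4=3, T5=12, T6=12
Average waiting = (8+0+1+3+12+12) / 6 = 36/6 = 6.00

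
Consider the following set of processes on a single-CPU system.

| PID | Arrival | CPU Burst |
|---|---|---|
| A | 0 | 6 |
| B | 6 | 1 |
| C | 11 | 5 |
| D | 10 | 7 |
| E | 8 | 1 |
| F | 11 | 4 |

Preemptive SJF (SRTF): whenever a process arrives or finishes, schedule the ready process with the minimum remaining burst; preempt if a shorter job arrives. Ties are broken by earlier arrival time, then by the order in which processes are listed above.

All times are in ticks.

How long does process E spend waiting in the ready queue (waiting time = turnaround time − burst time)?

0

Timeline: | A 0-6 | B 6-7 | idle 7-8 | E 8-9 | idle 9-10 | D 10-11 | F 11-15 | C 15-20 | D 20-26 |
Completion: A=6  B=7  C=20  D=26  E=9  F=15
Turnaround (C−A): A=6  B=1  C=9  D=16  E=1  F=4
Waiting(E) = turnaround − burst = 1 − 1 = 0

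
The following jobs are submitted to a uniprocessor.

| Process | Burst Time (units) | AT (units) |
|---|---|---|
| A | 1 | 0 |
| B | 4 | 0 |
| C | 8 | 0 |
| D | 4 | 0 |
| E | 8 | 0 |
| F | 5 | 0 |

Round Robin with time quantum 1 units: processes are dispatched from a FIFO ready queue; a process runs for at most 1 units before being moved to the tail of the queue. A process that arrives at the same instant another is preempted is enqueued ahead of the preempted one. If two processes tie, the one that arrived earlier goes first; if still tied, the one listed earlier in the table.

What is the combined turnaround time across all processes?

120

Schedule: | A 0-1 | B 1-2 | C 2-3 | D 3-4 | E 4-5 | F 5-6 | B 6-7 | C 7-8 | D 8-9 | E 9-10 | F 10-11 | B 11-12 | C 12-13 | D 13-14 | E 14-15 | F 15-16 | B 16-17 | C 17-18 | D 18-19 | E 19-20 | F 20-21 | C 21-22 | E 22-23 | F 23-24 | C 24-25 | E 25-26 | C 26-27 | E 27-28 | C 28-29 | E 29-30 |
Completion: A=1  B=17  C=29  D=19  E=30  F=24
Turnaround (C−A): A=1  B=17  C=29  D=19  E=30  F=24
Turnaround = completion − arrival: A=1, B=17, C=29, D=19, E=30, F=24
Total turnaround = 1 + 17 + 29 + 19 + 30 + 24 = 120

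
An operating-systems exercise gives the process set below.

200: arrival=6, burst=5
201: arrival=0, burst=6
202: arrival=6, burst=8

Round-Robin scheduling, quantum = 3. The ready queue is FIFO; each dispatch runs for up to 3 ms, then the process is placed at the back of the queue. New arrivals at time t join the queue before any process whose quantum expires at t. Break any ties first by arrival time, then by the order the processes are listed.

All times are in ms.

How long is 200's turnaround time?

8

Gantt: | 201 0-6 | 200 6-9 | 202 9-12 | 200 12-14 | 202 14-19 |
Completion: 200=14  201=6  202=19
Turnaround(200) = completion − arrival = 14 − 6 = 8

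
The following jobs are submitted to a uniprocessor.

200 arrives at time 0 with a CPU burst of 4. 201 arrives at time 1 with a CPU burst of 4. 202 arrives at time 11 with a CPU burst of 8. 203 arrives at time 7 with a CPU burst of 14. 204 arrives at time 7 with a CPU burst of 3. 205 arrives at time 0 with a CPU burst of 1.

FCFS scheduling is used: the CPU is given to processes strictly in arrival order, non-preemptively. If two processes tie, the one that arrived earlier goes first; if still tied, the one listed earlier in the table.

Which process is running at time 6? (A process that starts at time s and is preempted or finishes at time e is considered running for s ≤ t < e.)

201

Timeline: | 200 0-4 | 205 4-5 | 201 5-9 | 203 9-23 | 204 23-26 | 202 26-34 |
Completion: 200=4  201=9  202=34  203=23  204=26  205=5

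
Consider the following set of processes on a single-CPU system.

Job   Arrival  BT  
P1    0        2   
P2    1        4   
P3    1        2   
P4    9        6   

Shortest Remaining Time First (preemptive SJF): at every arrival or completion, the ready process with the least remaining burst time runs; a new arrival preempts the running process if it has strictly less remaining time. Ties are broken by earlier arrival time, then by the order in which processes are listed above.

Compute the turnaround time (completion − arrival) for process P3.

Schedule: | P1 0-2 | P3 2-4 | P2 4-8 | idle 8-9 | P4 9-15 |
Completion: P1=2  P2=8  P3=4  P4=15
Turnaround (C−A): P1=2  P2=7  P3=3  P4=6
Turnaround(P3) = completion − arrival = 4 − 1 = 3

3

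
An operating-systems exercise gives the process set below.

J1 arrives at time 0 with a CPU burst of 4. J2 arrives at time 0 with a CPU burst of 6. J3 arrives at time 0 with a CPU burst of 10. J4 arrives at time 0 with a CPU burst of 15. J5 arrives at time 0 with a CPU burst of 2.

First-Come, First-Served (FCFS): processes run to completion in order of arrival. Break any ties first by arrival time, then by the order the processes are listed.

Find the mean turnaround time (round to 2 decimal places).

Gantt: | J1 0-4 | J2 4-10 | J3 10-20 | J4 20-35 | J5 35-37 |
Completion: J1=4  J2=10  J3=20  J4=35  J5=37
Turnaround times: J1=4, J2=10, J3=20, J4=35, J5=37
Average turnaround = (4+10+20+35+37) / 5 = 106/5 = 21.20

21.20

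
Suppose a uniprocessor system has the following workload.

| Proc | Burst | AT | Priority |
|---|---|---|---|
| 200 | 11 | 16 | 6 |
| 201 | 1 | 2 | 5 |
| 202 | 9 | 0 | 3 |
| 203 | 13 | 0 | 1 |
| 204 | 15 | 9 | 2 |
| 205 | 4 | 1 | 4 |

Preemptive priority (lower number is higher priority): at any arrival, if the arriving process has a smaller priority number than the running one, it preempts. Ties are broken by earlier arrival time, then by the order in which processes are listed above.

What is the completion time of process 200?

Gantt: | 203 0-13 | 204 13-28 | 202 28-37 | 205 37-41 | 201 41-42 | 200 42-53 |
Completion: 200=53  201=42  202=37  203=13  204=28  205=41
Turnaround (C−A): 200=37  201=40  202=37  203=13  204=19  205=40

53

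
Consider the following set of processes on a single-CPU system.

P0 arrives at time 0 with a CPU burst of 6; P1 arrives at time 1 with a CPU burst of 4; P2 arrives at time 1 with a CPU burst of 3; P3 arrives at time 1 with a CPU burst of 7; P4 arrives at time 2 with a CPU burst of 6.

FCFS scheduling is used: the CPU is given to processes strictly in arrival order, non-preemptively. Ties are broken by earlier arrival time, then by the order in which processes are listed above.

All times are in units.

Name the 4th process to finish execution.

Timeline: | P0 0-6 | P1 6-10 | P2 10-13 | P3 13-20 | P4 20-26 |
Completion: P0=6  P1=10  P2=13  P3=20  P4=26
Turnaround (C−A): P0=6  P1=9  P2=12  P3=19  P4=24
Finish order: P0 → P1 → P2 → P3 → P4

P3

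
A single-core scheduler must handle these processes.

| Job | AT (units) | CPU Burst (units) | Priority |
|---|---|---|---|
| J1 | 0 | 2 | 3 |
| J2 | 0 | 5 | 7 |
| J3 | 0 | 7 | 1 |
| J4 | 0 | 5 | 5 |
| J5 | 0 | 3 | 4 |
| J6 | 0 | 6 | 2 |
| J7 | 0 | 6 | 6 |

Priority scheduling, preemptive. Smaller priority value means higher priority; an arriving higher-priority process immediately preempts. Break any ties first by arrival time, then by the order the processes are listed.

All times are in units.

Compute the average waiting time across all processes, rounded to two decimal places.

15.00

Schedule: | J3 0-7 | J6 7-13 | J1 13-15 | J5 15-18 | J4 18-23 | J7 23-29 | J2 29-34 |
Completion: J1=15  J2=34  J3=7  J4=23  J5=18  J6=13  J7=29
Turnaround (C−A): J1=15  J2=34  J3=7  J4=23  J5=18  J6=13  J7=29
Waiting times: J1=13, J2=29, J3=0, J4=18, J5=15, J6=7, J7=23
Average waiting = (13+29+0+18+15+7+23) / 7 = 105/7 = 15.00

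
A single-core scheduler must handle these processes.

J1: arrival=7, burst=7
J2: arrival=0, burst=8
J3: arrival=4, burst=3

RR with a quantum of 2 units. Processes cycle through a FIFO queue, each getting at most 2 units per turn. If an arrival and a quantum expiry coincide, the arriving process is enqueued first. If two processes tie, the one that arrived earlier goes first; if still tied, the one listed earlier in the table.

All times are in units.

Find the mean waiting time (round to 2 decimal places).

Schedule: | J2 0-4 | J3 4-6 | J2 6-8 | J3 8-9 | J1 9-11 | J2 11-13 | J1 13-18 |
Completion: J1=18  J2=13  J3=9
Turnaround (C−A): J1=11  J2=13  J3=5
Waiting times: J1=4, J2=5, J3=2
Average waiting = (4+5+2) / 3 = 11/3 = 3.67

3.67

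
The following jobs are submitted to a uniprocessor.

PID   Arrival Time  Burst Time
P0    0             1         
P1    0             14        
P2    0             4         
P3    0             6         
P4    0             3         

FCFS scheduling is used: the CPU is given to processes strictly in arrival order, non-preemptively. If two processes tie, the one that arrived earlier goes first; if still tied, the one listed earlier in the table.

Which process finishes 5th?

P4

Timeline: | P0 0-1 | P1 1-15 | P2 15-19 | P3 19-25 | P4 25-28 |
Completion: P0=1  P1=15  P2=19  P3=25  P4=28
Turnaround (C−A): P0=1  P1=15  P2=19  P3=25  P4=28
Finish order: P0 → P1 → P2 → P3 → P4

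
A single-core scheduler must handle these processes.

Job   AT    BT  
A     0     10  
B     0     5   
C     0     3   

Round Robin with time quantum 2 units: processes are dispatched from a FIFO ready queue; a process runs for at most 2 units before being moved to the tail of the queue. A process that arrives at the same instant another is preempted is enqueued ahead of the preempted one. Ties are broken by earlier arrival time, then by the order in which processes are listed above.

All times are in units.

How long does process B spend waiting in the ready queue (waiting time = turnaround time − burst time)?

Schedule: | A 0-2 | B 2-4 | C 4-6 | A 6-8 | B 8-10 | C 10-11 | A 11-13 | B 13-14 | A 14-18 |
Completion: A=18  B=14  C=11
Waiting(B) = turnaround − burst = 14 − 5 = 9

9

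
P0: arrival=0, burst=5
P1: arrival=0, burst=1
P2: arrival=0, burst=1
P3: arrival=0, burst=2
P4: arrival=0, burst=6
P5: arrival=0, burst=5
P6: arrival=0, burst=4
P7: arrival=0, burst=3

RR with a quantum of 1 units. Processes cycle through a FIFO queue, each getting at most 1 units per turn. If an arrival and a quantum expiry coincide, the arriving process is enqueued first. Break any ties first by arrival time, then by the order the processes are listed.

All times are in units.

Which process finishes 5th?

P6

Gantt: | P0 0-1 | P1 1-2 | P2 2-3 | P3 3-4 | P4 4-5 | P5 5-6 | P6 6-7 | P7 7-8 | P0 8-9 | P3 9-10 | P4 10-11 | P5 11-12 | P6 12-13 | P7 13-14 | P0 14-15 | P4 15-16 | P5 16-17 | P6 17-18 | P7 18-19 | P0 19-20 | P4 20-21 | P5 21-22 | P6 22-23 | P0 23-24 | P4 24-25 | P5 25-26 | P4 26-27 |
Completion: P0=24  P1=2  P2=3  P3=10  P4=27  P5=26  P6=23  P7=19
Turnaround (C−A): P0=24  P1=2  P2=3  P3=10  P4=27  P5=26  P6=23  P7=19
Finish order: P1 → P2 → P3 → P7 → P6 → P0 → P5 → P4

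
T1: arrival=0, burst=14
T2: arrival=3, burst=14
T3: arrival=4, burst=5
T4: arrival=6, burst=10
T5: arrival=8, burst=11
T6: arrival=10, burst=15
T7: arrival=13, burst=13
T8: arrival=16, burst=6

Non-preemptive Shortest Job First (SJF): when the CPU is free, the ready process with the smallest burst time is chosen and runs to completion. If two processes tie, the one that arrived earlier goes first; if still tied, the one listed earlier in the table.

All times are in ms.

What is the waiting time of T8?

3

Gantt: | T1 0-14 | T3 14-19 | T8 19-25 | T4 25-35 | T5 35-46 | T7 46-59 | T2 59-73 | T6 73-88 |
Completion: T1=14  T2=73  T3=19  T4=35  T5=46  T6=88  T7=59  T8=25
Turnaround (C−A): T1=14  T2=70  T3=15  T4=29  T5=38  T6=78  T7=46  T8=9
Waiting(T8) = turnaround − burst = 9 − 6 = 3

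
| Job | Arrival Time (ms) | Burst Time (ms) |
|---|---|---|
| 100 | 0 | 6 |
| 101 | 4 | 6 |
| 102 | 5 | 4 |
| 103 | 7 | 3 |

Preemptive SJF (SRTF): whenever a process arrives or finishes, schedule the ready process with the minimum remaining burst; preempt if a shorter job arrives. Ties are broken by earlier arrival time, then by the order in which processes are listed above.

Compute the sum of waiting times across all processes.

Timeline: | 100 0-6 | 102 6-10 | 103 10-13 | 101 13-19 |
Completion: 100=6  101=19  102=10  103=13
Turnaround (C−A): 100=6  101=15  102=5  103=6
Waiting = turnaround − burst: 100=0, 101=9, 102=1, 103=3
Total waiting = 0 + 9 + 1 + 3 = 13

13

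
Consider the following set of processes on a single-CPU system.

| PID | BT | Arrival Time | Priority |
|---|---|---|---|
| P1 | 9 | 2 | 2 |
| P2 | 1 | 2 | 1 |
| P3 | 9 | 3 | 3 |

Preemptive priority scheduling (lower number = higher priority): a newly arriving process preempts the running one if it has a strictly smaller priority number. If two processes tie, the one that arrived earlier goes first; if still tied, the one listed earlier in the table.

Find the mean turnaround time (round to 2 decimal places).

9.67

Gantt: | idle 0-2 | P2 2-3 | P1 3-12 | P3 12-21 |
Completion: P1=12  P2=3  P3=21
Turnaround times: P1=10, P2=1, P3=18
Average turnaround = (10+1+18) / 3 = 29/3 = 9.67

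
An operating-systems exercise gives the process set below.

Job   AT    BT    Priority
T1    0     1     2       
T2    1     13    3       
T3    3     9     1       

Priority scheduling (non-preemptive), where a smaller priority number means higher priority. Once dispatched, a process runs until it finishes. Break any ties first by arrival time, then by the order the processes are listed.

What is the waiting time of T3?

Gantt: | T1 0-1 | T2 1-14 | T3 14-23 |
Completion: T1=1  T2=14  T3=23
Turnaround (C−A): T1=1  T2=13  T3=20
Waiting(T3) = turnaround − burst = 20 − 9 = 11

11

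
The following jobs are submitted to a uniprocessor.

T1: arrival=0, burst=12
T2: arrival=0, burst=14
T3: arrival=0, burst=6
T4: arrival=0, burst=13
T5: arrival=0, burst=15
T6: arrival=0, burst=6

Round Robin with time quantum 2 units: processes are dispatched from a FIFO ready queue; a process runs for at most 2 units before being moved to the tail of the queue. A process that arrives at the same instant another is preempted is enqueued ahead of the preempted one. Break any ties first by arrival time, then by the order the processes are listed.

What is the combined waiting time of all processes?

245

Timeline: | T1 0-2 | T2 2-4 | T3 4-6 | T4 6-8 | T5 8-10 | T6 10-12 | T1 12-14 | T2 14-16 | T3 16-18 | T4 18-20 | T5 20-22 | T6 22-24 | T1 24-26 | T2 26-28 | T3 28-30 | T4 30-32 | T5 32-34 | T6 34-36 | T1 36-38 | T2 38-40 | T4 40-42 | T5 42-44 | T1 44-46 | T2 46-48 | T4 48-50 | T5 50-52 | T1 52-54 | T2 54-56 | T4 56-58 | T5 58-60 | T2 60-62 | T4 62-63 | T5 63-66 |
Completion: T1=54  T2=62  T3=30  T4=63  T5=66  T6=36
Waiting = turnaround − burst: T1=42, T2=48, T3=24, T4=50, T5=51, T6=30
Total waiting = 42 + 48 + 24 + 50 + 51 + 30 = 245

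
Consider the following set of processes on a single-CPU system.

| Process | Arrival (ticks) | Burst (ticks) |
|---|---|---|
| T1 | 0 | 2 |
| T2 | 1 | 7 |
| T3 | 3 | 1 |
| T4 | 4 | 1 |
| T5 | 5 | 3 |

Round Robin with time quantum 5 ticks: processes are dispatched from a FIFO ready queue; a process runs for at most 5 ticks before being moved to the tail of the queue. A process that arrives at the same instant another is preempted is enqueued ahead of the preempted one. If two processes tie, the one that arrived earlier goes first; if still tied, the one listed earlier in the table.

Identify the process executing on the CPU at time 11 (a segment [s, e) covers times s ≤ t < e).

Schedule: | T1 0-2 | T2 2-7 | T3 7-8 | T4 8-9 | T5 9-12 | T2 12-14 |
Completion: T1=2  T2=14  T3=8  T4=9  T5=12
Turnaround (C−A): T1=2  T2=13  T3=5  T4=5  T5=7

T5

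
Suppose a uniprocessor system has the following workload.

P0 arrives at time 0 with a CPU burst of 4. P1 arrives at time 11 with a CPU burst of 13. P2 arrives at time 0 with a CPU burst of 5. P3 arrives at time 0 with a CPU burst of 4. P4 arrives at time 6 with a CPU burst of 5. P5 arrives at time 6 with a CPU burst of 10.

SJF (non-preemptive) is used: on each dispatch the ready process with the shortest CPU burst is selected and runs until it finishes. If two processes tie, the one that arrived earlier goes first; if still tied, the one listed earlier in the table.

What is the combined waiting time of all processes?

Gantt: | P0 0-4 | P3 4-8 | P2 8-13 | P4 13-18 | P5 18-28 | P1 28-41 |
Completion: P0=4  P1=41  P2=13  P3=8  P4=18  P5=28
Turnaround (C−A): P0=4  P1=30  P2=13  P3=8  P4=12  P5=22
Waiting = turnaround − burst: P0=0, P1=17, P2=8, P3=4, P4=7, P5=12
Total waiting = 0 + 17 + 8 + 4 + 7 + 12 = 48

48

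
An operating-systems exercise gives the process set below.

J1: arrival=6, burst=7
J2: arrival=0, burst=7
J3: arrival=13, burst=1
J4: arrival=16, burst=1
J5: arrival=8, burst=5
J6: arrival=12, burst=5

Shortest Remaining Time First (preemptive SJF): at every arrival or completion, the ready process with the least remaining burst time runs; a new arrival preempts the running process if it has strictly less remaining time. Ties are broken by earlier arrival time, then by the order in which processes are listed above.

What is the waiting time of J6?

3

Timeline: | J2 0-7 | J1 7-8 | J5 8-13 | J3 13-14 | J6 14-16 | J4 16-17 | J6 17-20 | J1 20-26 |
Completion: J1=26  J2=7  J3=14  J4=17  J5=13  J6=20
Turnaround (C−A): J1=20  J2=7  J3=1  J4=1  J5=5  J6=8
Waiting(J6) = turnaround − burst = 8 − 5 = 3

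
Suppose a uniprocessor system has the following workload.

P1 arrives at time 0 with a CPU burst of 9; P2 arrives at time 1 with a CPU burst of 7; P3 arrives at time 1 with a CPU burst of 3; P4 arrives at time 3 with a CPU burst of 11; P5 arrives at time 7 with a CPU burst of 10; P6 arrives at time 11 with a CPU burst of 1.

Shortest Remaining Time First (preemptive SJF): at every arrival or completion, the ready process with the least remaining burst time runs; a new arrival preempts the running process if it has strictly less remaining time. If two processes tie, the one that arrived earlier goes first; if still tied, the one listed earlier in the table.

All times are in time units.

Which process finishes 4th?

P1

Timeline: | P1 0-1 | P3 1-4 | P2 4-11 | P6 11-12 | P1 12-20 | P5 20-30 | P4 30-41 |
Completion: P1=20  P2=11  P3=4  P4=41  P5=30  P6=12
Finish order: P3 → P2 → P6 → P1 → P5 → P4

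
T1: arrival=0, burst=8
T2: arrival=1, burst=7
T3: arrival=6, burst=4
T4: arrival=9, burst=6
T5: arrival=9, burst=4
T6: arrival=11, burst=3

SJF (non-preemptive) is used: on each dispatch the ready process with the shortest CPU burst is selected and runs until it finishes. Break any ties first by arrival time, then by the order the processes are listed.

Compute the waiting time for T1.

Timeline: | T1 0-8 | T3 8-12 | T6 12-15 | T5 15-19 | T4 19-25 | T2 25-32 |
Completion: T1=8  T2=32  T3=12  T4=25  T5=19  T6=15
Waiting(T1) = turnaround − burst = 8 − 8 = 0

0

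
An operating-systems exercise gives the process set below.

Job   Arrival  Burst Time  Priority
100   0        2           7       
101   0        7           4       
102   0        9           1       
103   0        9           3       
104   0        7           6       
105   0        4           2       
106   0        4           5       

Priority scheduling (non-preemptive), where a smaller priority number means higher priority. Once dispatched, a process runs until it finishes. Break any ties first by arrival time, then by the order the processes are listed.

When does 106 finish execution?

33

Gantt: | 102 0-9 | 105 9-13 | 103 13-22 | 101 22-29 | 106 29-33 | 104 33-40 | 100 40-42 |
Completion: 100=42  101=29  102=9  103=22  104=40  105=13  106=33
Turnaround (C−A): 100=42  101=29  102=9  103=22  104=40  105=13  106=33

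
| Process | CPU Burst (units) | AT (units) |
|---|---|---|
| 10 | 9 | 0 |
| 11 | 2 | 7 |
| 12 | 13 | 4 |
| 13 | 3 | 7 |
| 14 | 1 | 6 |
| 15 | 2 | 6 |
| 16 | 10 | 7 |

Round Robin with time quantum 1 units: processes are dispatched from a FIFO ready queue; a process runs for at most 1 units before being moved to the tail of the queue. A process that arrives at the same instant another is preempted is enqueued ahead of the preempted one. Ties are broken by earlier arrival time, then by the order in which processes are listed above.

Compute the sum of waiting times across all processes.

Timeline: | 10 0-4 | 12 4-5 | 10 5-6 | 12 6-7 | 14 7-8 | 15 8-9 | 10 9-10 | 11 10-11 | 13 11-12 | 16 12-13 | 12 13-14 | 15 14-15 | 10 15-16 | 11 16-17 | 13 17-18 | 16 18-19 | 12 19-20 | 10 20-21 | 13 21-22 | 16 22-23 | 12 23-24 | 10 24-25 | 16 25-26 | 12 26-27 | 16 27-28 | 12 28-29 | 16 29-30 | 12 30-31 | 16 31-32 | 12 32-33 | 16 33-34 | 12 34-35 | 16 35-36 | 12 36-37 | 16 37-38 | 12 38-40 |
Completion: 10=25  11=17  12=40  13=22  14=8  15=15  16=38
Turnaround (C−A): 10=25  11=10  12=36  13=15  14=2  15=9  16=31
Waiting = turnaround − burst: 10=16, 11=8, 12=23, 13=12, 14=1, 15=7, 16=21
Total waiting = 16 + 8 + 23 + 12 + 1 + 7 + 21 = 88

88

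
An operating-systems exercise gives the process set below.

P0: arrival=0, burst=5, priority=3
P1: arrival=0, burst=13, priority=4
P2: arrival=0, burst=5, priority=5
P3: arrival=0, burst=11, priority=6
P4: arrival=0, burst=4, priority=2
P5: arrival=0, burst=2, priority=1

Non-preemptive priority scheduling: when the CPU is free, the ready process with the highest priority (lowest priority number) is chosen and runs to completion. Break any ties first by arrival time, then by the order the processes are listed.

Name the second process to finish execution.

P4

Gantt: | P5 0-2 | P4 2-6 | P0 6-11 | P1 11-24 | P2 24-29 | P3 29-40 |
Completion: P0=11  P1=24  P2=29  P3=40  P4=6  P5=2
Turnaround (C−A): P0=11  P1=24  P2=29  P3=40  P4=6  P5=2
Finish order: P5 → P4 → P0 → P1 → P2 → P3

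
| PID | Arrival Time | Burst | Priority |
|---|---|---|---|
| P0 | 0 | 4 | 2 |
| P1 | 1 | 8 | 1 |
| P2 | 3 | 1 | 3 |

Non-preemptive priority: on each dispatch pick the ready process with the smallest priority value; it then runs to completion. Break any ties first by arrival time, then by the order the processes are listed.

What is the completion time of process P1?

Gantt: | P0 0-4 | P1 4-12 | P2 12-13 |
Completion: P0=4  P1=12  P2=13
Turnaround (C−A): P0=4  P1=11  P2=10

12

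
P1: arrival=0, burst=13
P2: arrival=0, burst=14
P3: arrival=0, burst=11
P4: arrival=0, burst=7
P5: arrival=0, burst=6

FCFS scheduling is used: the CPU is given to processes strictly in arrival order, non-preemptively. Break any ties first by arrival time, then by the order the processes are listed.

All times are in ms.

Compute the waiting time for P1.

0

Gantt: | P1 0-13 | P2 13-27 | P3 27-38 | P4 38-45 | P5 45-51 |
Completion: P1=13  P2=27  P3=38  P4=45  P5=51
Waiting(P1) = turnaround − burst = 13 − 13 = 0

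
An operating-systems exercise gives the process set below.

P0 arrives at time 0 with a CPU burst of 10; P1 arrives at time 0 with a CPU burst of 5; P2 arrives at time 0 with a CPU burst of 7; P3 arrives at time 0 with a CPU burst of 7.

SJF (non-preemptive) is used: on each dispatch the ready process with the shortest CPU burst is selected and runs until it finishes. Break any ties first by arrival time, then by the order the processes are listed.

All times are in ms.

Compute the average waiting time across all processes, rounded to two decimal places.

9.00

Gantt: | P1 0-5 | P2 5-12 | P3 12-19 | P0 19-29 |
Completion: P0=29  P1=5  P2=12  P3=19
Waiting times: P0=19, P1=0, P2=5, P3=12
Average waiting = (19+0+5+12) / 4 = 36/4 = 9.00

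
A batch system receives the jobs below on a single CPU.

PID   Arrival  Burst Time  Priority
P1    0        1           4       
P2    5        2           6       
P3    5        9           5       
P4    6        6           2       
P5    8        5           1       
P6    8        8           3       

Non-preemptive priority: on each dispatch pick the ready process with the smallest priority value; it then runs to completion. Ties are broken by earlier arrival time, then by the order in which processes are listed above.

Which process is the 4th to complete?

Schedule: | P1 0-1 | idle 1-5 | P3 5-14 | P5 14-19 | P4 19-25 | P6 25-33 | P2 33-35 |
Completion: P1=1  P2=35  P3=14  P4=25  P5=19  P6=33
Finish order: P1 → P3 → P5 → P4 → P6 → P2

P4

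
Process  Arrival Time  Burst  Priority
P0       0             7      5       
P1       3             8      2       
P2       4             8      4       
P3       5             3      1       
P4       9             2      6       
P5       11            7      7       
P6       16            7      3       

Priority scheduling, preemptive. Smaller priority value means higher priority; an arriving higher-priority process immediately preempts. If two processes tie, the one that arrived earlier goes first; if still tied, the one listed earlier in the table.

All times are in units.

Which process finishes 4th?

Schedule: | P0 0-3 | P1 3-5 | P3 5-8 | P1 8-14 | P2 14-16 | P6 16-23 | P2 23-29 | P0 29-33 | P4 33-35 | P5 35-42 |
Completion: P0=33  P1=14  P2=29  P3=8  P4=35  P5=42  P6=23
Finish order: P3 → P1 → P6 → P2 → P0 → P4 → P5

P2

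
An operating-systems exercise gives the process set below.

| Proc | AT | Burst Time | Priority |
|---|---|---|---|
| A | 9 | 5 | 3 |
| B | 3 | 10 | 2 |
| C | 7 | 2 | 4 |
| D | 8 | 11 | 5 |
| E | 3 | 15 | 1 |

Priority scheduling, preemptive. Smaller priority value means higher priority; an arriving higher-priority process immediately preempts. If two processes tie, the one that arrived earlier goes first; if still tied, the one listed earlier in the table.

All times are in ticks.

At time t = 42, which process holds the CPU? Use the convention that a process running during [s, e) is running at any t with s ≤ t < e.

Schedule: | idle 0-3 | E 3-18 | B 18-28 | A 28-33 | C 33-35 | D 35-46 |
Completion: A=33  B=28  C=35  D=46  E=18
Turnaround (C−A): A=24  B=25  C=28  D=38  E=15

D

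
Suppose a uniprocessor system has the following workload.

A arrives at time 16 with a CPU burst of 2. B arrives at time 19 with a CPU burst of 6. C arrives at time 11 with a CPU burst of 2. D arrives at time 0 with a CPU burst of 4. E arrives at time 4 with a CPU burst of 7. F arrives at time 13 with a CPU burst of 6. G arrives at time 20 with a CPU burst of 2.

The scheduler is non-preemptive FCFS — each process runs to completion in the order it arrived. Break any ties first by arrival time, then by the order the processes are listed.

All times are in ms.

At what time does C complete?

13

Timeline: | D 0-4 | E 4-11 | C 11-13 | F 13-19 | A 19-21 | B 21-27 | G 27-29 |
Completion: A=21  B=27  C=13  D=4  E=11  F=19  G=29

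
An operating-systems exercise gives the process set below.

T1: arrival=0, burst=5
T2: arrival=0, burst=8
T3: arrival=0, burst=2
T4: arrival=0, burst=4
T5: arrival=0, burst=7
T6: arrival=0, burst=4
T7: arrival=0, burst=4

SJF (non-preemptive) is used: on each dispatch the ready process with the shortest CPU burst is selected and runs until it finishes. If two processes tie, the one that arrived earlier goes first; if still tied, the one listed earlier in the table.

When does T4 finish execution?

Timeline: | T3 0-2 | T4 2-6 | T6 6-10 | T7 10-14 | T1 14-19 | T5 19-26 | T2 26-34 |
Completion: T1=19  T2=34  T3=2  T4=6  T5=26  T6=10  T7=14

6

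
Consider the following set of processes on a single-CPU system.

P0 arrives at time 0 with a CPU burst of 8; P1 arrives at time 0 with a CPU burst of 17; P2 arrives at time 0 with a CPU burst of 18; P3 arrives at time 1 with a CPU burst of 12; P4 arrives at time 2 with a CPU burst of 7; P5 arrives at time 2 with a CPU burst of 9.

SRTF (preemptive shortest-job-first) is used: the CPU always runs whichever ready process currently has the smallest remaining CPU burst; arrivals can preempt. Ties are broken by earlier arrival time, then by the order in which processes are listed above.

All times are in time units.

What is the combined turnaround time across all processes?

Schedule: | P0 0-8 | P4 8-15 | P5 15-24 | P3 24-36 | P1 36-53 | P2 53-71 |
Completion: P0=8  P1=53  P2=71  P3=36  P4=15  P5=24
Turnaround = completion − arrival: P0=8, P1=53, P2=71, P3=35, P4=13, P5=22
Total turnaround = 8 + 53 + 71 + 35 + 13 + 22 = 202

202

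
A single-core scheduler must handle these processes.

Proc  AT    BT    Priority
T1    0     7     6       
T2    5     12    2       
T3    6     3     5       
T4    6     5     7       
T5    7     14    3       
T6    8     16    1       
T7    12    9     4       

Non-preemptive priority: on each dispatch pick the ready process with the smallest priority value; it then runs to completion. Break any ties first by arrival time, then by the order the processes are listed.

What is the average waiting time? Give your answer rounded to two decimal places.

Schedule: | T1 0-7 | T2 7-19 | T6 19-35 | T5 35-49 | T7 49-58 | T3 58-61 | T4 61-66 |
Completion: T1=7  T2=19  T3=61  T4=66  T5=49  T6=35  T7=58
Turnaround (C−A): T1=7  T2=14  T3=55  T4=60  T5=42  T6=27  T7=46
Waiting times: T1=0, T2=2, T3=52, T4=55, T5=28, T6=11, T7=37
Average waiting = (0+2+52+55+28+11+37) / 7 = 185/7 = 26.43

26.43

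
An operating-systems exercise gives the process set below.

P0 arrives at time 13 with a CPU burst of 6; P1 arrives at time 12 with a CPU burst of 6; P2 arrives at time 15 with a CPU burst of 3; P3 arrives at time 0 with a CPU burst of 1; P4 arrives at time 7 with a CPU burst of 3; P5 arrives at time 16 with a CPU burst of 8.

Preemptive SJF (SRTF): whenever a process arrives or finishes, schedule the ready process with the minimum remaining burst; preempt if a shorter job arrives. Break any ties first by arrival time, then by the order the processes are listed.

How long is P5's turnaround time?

19

Timeline: | P3 0-1 | idle 1-7 | P4 7-10 | idle 10-12 | P1 12-18 | P2 18-21 | P0 21-27 | P5 27-35 |
Completion: P0=27  P1=18  P2=21  P3=1  P4=10  P5=35
Turnaround(P5) = completion − arrival = 35 − 16 = 19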